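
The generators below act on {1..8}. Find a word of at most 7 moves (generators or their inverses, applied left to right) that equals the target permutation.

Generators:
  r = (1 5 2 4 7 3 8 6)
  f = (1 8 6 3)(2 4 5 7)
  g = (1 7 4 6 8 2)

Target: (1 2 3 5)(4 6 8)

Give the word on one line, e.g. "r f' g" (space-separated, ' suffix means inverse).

  after r: (1 5 2 4 7 3 8 6)
  after f': (1 4 5 7 6 3)
  after g: (1 6 3 7 8 2)(4 5)
  after f': (1 8 7)(2 3 5)
  after g: (1 2 3 5)(4 6 8)

r f' g f' g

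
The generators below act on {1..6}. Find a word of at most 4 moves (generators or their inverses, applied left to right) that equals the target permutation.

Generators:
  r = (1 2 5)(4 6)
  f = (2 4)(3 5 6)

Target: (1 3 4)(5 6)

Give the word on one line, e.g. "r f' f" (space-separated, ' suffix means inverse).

r' f' r

  after r': (1 5 2)(4 6)
  after f': (1 3 6 2)(4 5)
  after r: (1 3 4)(5 6)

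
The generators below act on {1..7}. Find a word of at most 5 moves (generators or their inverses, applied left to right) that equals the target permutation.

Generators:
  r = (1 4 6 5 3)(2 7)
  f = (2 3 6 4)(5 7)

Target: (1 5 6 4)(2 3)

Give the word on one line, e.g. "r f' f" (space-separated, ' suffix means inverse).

r f r' f'

  after r: (1 4 6 5 3)(2 7)
  after f: (1 2 5 6 7 3)
  after r': (1 7 5 4)(2 6)
  after f': (1 5 6 4)(2 3)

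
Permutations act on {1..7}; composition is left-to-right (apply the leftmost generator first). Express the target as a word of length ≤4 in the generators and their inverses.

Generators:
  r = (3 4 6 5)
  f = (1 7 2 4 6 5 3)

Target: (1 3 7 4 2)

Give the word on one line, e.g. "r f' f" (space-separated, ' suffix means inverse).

  after r: (3 4 6 5)
  after f': (1 3 2 7)
  after f': (1 5 6 4 2)(3 7)
  after r: (1 3 7 4 2)

r f' f' r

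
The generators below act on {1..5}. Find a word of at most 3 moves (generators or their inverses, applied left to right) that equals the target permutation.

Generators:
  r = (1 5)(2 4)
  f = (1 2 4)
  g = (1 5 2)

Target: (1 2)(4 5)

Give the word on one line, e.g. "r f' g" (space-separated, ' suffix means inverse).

  after r: (1 5)(2 4)
  after f': (1 5 4)
  after g: (1 2)(4 5)

r f' g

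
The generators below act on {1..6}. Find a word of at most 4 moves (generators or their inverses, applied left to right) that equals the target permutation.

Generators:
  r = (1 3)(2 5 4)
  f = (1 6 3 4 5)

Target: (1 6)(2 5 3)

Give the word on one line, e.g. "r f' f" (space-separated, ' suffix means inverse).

f r

  after f: (1 6 3 4 5)
  after r: (1 6)(2 5 3)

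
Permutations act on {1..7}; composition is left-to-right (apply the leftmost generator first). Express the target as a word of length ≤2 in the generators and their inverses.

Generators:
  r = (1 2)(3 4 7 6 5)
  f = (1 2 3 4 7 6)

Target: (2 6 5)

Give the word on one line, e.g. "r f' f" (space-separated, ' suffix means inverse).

r f'

  after r: (1 2)(3 4 7 6 5)
  after f': (2 6 5)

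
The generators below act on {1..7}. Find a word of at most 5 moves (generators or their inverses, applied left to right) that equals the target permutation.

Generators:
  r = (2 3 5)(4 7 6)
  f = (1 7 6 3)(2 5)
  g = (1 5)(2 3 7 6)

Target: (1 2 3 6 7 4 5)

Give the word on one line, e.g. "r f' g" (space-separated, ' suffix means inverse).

  after r': (2 5 3)(4 6 7)
  after g: (1 5 7 4 2)
  after f': (1 2 3 6 7 4 5)

r' g f'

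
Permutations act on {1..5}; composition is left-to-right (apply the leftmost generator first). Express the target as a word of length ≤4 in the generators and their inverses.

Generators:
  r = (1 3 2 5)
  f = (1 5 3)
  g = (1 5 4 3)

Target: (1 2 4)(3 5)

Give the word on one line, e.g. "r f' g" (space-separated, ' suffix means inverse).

  after g': (1 3 4 5)
  after r: (1 2 5 3 4)
  after f: (1 2 3 4 5)
  after g': (1 2 4)(3 5)

g' r f g'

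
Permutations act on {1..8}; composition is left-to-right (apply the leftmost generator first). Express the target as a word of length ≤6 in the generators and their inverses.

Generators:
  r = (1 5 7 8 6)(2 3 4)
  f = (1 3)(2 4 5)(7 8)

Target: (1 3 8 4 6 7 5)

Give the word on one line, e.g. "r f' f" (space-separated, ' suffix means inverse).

f r' f' f' r'

  after f: (1 3)(2 4 5)(7 8)
  after r': (1 2 3 6 8 5 4)
  after f': (1 5 2)(3 6 7 8 4)
  after f': (1 4)(2 3 6 8)
  after r': (1 3 8 4 6 7 5)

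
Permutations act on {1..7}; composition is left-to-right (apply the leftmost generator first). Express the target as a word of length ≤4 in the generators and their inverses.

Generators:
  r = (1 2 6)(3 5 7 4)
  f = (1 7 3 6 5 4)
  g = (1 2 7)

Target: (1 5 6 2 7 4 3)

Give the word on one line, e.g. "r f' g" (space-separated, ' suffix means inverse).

  after r': (1 6 2)(3 4 7 5)
  after f: (1 5 6 2 7 4 3)

r' f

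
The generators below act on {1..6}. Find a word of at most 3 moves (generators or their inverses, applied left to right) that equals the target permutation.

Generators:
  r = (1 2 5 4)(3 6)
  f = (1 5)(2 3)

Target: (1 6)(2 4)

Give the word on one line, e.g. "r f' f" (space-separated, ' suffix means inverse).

r f' r'

  after r: (1 2 5 4)(3 6)
  after f': (1 3 6 2)(4 5)
  after r': (1 6)(2 4)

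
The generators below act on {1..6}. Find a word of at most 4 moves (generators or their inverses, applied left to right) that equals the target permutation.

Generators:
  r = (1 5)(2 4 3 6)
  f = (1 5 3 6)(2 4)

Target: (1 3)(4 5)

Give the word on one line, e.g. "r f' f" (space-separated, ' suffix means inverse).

f r' f f

  after f: (1 5 3 6)(2 4)
  after r': (4 6 5)
  after f: (1 5 2 4)(3 6)
  after f: (1 3)(4 5)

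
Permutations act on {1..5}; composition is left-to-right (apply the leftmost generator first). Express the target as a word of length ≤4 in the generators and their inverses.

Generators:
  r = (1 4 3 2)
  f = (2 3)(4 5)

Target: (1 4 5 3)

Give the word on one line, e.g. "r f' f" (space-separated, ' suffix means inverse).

  after f': (2 3)(4 5)
  after r: (1 4 5 3)

f' r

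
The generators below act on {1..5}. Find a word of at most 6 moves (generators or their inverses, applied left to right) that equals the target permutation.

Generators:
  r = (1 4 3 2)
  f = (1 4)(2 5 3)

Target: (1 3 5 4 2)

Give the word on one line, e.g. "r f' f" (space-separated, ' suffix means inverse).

  after f: (1 4)(2 5 3)
  after f: (2 3 5)
  after r': (1 2 4)(3 5)
  after r': (1 3 5 4 2)

f f r' r'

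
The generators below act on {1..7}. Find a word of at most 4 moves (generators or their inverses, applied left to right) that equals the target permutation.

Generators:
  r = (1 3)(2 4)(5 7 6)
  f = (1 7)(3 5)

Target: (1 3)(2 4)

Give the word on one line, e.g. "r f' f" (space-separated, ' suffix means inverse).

  after r': (1 3)(2 4)(5 6 7)
  after r': (5 7 6)
  after r': (1 3)(2 4)

r' r' r'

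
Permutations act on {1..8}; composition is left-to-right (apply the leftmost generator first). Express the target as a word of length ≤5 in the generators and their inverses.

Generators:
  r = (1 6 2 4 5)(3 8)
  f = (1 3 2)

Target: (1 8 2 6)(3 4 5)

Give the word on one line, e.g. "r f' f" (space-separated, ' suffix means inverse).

f r f

  after f: (1 3 2)
  after r: (1 8 3 4 5)(2 6)
  after f: (1 8 2 6)(3 4 5)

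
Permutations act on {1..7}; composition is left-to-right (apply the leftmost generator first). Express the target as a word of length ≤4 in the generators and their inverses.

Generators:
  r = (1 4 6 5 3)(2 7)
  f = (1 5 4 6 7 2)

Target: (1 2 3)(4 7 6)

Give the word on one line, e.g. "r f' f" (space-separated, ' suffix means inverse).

  after r: (1 4 6 5 3)(2 7)
  after f: (1 6 4 7)(3 5)
  after f: (1 7 5 3 4 2)
  after r': (1 2 3)(4 7 6)

r f f r'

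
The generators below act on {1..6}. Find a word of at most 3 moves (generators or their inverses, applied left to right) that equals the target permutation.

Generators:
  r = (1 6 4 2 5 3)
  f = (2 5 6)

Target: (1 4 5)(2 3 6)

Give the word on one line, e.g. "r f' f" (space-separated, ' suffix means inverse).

r r

  after r: (1 6 4 2 5 3)
  after r: (1 4 5)(2 3 6)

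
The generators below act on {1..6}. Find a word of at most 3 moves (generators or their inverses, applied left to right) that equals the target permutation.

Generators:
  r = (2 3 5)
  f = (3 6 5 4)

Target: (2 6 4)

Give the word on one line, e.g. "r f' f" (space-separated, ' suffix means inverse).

f r' f'

  after f: (3 6 5 4)
  after r': (2 5 4)(3 6)
  after f': (2 6 4)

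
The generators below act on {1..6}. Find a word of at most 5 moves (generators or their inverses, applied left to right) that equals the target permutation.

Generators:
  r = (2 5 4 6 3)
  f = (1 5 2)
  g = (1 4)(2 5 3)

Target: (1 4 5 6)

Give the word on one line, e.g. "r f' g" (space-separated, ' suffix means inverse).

f' r' g' r

  after f': (1 2 5)
  after r': (1 3 6 4 5)
  after g': (1 5 4 2 3 6)
  after r: (1 4 5 6)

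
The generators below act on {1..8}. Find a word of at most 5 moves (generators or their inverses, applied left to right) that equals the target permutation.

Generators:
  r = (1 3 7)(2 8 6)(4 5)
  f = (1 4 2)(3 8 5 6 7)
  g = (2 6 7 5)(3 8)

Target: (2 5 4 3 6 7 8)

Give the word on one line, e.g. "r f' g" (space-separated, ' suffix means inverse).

  after f: (1 4 2)(3 8 5 6 7)
  after g': (1 4 5 2)(7 8)
  after f': (3 7)(4 8 6 5)
  after g': (2 5 4 3 6 7 8)

f g' f' g'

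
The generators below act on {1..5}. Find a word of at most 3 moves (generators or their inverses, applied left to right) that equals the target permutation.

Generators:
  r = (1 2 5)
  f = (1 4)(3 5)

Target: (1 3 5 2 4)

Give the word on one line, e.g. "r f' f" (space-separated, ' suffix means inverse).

r r f

  after r: (1 2 5)
  after r: (1 5 2)
  after f: (1 3 5 2 4)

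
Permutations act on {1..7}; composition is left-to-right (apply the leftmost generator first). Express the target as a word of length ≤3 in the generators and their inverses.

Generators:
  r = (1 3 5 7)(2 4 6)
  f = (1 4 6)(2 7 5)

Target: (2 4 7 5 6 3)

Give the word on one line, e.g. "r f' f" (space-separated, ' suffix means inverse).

  after f: (1 4 6)(2 7 5)
  after r: (1 6 3 5 4 2)
  after f: (2 4 7 5 6 3)

f r f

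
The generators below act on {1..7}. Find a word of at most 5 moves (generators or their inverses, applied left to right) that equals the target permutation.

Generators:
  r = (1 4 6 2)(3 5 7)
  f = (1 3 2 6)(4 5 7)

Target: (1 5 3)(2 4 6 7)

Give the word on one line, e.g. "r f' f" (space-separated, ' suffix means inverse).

  after r: (1 4 6 2)(3 5 7)
  after f': (1 7)(2 6 3 4)
  after r': (1 5 3)(2 4 6 7)

r f' r'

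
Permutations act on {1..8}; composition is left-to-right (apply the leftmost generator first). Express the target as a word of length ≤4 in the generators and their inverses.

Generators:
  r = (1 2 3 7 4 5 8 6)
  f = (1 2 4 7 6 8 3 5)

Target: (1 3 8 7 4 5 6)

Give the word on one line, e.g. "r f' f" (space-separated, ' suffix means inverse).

f f r' r'

  after f: (1 2 4 7 6 8 3 5)
  after f: (1 4 6 3)(2 7 8 5)
  after r': (1 7 5)(2 3 6)(4 8)
  after r': (1 3 8 7 4 5 6)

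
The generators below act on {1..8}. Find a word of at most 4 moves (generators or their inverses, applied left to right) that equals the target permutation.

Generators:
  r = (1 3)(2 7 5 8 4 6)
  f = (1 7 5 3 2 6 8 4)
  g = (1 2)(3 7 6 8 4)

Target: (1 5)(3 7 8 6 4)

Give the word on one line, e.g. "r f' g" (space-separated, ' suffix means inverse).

  after f: (1 7 5 3 2 6 8 4)
  after r: (1 5)(3 7 8 6 4)

f r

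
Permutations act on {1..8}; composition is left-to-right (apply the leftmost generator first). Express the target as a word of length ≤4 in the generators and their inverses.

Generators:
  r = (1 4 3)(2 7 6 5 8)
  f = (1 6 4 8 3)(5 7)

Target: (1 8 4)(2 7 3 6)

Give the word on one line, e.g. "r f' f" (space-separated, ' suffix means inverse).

  after r': (1 3 4)(2 8 5 6 7)
  after r': (1 4 3)(2 5 7 8 6)
  after f: (1 8 4)(2 7 3 6)

r' r' f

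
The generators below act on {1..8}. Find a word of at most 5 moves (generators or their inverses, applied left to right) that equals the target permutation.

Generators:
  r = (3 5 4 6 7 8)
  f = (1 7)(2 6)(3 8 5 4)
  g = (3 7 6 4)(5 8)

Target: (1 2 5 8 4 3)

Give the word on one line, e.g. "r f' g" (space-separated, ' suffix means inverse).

  after f: (1 7)(2 6)(3 8 5 4)
  after r': (1 6 2 4 8 3 7)
  after f': (1 2 5 8 4 3)

f r' f'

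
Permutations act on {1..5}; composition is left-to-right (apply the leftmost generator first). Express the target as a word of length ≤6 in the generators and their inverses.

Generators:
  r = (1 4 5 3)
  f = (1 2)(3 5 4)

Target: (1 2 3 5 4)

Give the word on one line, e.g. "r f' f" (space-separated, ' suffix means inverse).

  after f: (1 2)(3 5 4)
  after f: (3 4 5)
  after f: (1 2)
  after r': (1 2 3 5 4)

f f f r'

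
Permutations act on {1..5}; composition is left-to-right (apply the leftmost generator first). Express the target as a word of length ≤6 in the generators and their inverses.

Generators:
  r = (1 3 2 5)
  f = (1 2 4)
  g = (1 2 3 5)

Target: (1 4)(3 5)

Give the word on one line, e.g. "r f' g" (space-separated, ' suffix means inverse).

g f r' g' r'

  after g: (1 2 3 5)
  after f: (1 4)(2 3 5)
  after r': (1 4 5 3 2)
  after g': (1 4 3)(2 5)
  after r': (1 4)(3 5)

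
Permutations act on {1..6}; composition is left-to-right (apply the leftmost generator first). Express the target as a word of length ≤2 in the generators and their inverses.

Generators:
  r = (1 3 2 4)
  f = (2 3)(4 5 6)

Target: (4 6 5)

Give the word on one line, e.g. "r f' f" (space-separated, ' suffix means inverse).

  after f: (2 3)(4 5 6)
  after f: (4 6 5)

f f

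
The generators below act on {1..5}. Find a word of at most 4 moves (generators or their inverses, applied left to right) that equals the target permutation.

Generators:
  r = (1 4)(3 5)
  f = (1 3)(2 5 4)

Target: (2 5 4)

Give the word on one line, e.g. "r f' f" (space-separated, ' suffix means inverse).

  after f': (1 3)(2 4 5)
  after f': (2 5 4)

f' f'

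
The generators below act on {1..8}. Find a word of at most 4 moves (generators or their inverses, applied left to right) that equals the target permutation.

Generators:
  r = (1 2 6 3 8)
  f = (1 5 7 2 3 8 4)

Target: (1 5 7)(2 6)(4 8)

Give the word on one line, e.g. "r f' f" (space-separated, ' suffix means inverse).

  after f: (1 5 7 2 3 8 4)
  after r': (1 5 7)(2 6)(4 8)

f r'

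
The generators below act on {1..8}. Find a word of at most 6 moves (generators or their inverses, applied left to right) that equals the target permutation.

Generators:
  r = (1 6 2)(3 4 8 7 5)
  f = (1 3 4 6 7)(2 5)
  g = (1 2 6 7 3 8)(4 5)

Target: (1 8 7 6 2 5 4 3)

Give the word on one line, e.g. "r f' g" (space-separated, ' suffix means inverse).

r' g' f' g g

  after r': (1 2 6)(3 5 7 8 4)
  after g': (3 4 7)(5 6 8)
  after f': (1 7)(2 5 4 6 8)
  after g: (1 3 8 6)(2 4 7)
  after g: (1 8 7 6 2 5 4 3)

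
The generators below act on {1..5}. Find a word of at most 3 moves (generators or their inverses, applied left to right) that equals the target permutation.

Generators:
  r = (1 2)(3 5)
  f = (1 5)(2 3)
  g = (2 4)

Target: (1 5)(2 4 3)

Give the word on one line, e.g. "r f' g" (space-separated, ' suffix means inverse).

g' f'

  after g': (2 4)
  after f': (1 5)(2 4 3)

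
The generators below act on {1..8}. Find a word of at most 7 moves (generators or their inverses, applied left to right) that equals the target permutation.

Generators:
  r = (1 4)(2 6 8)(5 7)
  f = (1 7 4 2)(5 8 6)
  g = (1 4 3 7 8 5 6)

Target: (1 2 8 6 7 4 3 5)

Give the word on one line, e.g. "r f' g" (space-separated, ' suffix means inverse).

  after g: (1 4 3 7 8 5 6)
  after f: (1 2)(3 4)(6 7)
  after f: (2 7 5 8 6 4 3)
  after r: (1 4 3 6)(2 5)
  after f: (1 2 8 6 7 4 3 5)

g f f r f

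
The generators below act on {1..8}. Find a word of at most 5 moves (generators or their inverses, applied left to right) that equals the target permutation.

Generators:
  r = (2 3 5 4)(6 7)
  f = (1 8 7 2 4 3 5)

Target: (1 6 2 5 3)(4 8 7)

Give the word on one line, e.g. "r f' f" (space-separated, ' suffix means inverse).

  after r': (2 4 5 3)(6 7)
  after f: (1 8 7 6 2 3 4)
  after r': (1 8 6 4)(3 5)
  after f: (1 7 2 4 8 6 3)
  after r': (1 6 2 5 3)(4 8 7)

r' f r' f r'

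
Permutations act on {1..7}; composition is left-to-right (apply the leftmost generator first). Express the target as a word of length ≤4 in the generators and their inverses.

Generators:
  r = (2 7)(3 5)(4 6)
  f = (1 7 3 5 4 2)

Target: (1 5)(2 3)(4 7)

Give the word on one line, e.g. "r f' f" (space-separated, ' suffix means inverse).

f' f' f'

  after f': (1 2 4 5 3 7)
  after f': (1 4 3)(2 5 7)
  after f': (1 5)(2 3)(4 7)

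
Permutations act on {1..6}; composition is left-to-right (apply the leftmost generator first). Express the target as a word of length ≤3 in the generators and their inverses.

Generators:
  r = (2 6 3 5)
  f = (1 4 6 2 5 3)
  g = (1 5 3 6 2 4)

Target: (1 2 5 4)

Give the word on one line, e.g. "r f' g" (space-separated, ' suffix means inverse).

  after f': (1 3 5 2 6 4)
  after g': (1 5 6 2 3)
  after f': (1 2 5 4)

f' g' f'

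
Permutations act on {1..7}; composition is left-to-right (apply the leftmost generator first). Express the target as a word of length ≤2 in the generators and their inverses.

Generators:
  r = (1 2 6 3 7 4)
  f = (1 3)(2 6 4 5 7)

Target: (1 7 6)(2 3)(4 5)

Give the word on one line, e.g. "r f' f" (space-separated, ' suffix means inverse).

f r

  after f: (1 3)(2 6 4 5 7)
  after r: (1 7 6)(2 3)(4 5)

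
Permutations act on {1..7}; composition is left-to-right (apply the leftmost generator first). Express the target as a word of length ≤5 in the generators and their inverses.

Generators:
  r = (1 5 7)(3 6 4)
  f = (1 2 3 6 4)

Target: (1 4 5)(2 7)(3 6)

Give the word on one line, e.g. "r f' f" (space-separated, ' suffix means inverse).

  after f': (1 4 6 3 2)
  after r: (1 3 2 5 7)
  after f: (1 6 4)(2 5 7)
  after r: (1 4 5)(2 7)(3 6)

f' r f r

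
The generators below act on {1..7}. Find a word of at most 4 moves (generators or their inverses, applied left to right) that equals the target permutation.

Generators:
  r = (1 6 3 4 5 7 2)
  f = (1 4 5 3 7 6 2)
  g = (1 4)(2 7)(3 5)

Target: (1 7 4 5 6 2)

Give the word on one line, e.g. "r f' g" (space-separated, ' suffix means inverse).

r f g'

  after r: (1 6 3 4 5 7 2)
  after f: (1 2 4 3 5 6 7)
  after g': (1 7 4 5 6 2)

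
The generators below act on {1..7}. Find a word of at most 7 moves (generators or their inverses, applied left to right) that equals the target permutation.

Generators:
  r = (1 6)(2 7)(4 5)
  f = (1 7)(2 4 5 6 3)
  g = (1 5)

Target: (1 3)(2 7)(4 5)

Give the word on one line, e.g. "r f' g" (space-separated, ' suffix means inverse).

f g r g' f'

  after f: (1 7)(2 4 5 6 3)
  after g: (1 7 5 6 3 2 4)
  after r: (1 2 5)(3 7 4 6)
  after g': (1 2)(3 7 4 6)
  after f': (1 3)(2 7)(4 5)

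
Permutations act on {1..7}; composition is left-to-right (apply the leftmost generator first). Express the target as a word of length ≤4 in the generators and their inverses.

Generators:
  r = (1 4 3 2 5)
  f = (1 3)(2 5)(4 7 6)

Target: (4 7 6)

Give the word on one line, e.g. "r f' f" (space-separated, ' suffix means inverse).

f' f'

  after f': (1 3)(2 5)(4 6 7)
  after f': (4 7 6)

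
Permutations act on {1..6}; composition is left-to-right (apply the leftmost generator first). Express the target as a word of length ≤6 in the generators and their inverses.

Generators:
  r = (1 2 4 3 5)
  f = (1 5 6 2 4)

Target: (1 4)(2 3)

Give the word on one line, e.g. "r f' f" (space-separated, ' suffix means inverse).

  after r': (1 5 3 4 2)
  after f: (1 6 2 5 3)
  after r': (1 6)(2 3 5 4)
  after f: (1 2 3 6 5)
  after f: (1 4)(2 3)

r' f r' f f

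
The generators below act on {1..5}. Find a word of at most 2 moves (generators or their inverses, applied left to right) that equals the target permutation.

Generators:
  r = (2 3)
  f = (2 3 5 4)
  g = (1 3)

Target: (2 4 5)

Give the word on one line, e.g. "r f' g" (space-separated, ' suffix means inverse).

f' r'

  after f': (2 4 5 3)
  after r': (2 4 5)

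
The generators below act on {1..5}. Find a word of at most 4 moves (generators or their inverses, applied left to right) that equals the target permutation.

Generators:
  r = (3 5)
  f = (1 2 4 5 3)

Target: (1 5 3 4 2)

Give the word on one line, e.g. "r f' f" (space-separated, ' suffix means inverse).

  after r: (3 5)
  after f': (1 3 4 2)
  after r: (1 5 3 4 2)

r f' r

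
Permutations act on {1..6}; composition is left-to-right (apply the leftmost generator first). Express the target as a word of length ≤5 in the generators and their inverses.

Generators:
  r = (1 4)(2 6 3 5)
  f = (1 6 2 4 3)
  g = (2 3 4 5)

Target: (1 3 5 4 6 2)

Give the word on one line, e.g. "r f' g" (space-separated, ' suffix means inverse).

  after g: (2 3 4 5)
  after g: (2 4)(3 5)
  after r: (1 4 6 3 2)
  after g': (1 3 5 4 6 2)

g g r g'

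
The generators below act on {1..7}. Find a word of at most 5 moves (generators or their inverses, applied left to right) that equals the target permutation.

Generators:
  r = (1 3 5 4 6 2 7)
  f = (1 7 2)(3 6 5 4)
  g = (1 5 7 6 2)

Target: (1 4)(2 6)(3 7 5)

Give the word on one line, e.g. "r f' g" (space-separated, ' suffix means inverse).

  after r': (1 7 2 6 4 5 3)
  after f': (2 3)(4 6 5)
  after g: (1 5 4 2 3)(6 7)
  after f: (1 4)(2 6)(3 7 5)

r' f' g f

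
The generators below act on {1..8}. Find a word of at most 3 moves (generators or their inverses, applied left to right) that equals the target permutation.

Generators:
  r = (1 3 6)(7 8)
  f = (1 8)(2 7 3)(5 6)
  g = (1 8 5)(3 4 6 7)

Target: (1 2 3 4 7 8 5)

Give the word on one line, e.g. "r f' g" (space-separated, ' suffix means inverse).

r g' f'

  after r: (1 3 6)(7 8)
  after g': (1 7)(3 4)(5 8 6)
  after f': (1 2 3 4 7 8 5)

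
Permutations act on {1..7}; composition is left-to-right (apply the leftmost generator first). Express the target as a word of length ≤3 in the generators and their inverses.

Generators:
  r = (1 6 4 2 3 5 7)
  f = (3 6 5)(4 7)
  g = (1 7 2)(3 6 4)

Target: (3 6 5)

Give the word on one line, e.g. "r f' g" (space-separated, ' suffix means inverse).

f' f'

  after f': (3 5 6)(4 7)
  after f': (3 6 5)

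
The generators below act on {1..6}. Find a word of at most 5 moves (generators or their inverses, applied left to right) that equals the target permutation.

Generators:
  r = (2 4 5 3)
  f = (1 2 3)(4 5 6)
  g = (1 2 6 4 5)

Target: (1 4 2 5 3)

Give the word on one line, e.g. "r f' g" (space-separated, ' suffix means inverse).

g g f

  after g: (1 2 6 4 5)
  after g: (1 6 5 2 4)
  after f: (1 4 2 5 3)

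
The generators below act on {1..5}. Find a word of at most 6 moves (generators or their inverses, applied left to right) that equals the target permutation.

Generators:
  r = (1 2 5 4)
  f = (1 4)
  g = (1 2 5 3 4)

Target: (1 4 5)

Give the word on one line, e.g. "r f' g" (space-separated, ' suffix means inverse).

r' r' f r

  after r': (1 4 5 2)
  after r': (1 5)(2 4)
  after f: (1 5 4 2)
  after r: (1 4 5)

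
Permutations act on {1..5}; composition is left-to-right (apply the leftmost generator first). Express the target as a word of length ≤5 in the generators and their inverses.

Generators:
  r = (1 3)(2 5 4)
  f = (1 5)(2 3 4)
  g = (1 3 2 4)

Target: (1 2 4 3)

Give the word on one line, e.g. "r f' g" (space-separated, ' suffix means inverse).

r' f g r g

  after r': (1 3)(2 4 5)
  after f: (1 4)(3 5)
  after g: (2 4 3 5)
  after r: (1 3 4)
  after g: (1 2 4 3)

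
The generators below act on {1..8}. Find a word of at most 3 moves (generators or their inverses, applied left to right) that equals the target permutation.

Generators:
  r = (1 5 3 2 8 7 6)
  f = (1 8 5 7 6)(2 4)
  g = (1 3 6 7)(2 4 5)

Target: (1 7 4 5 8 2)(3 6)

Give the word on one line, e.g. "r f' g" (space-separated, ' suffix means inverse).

r' f g'

  after r': (1 6 7 8 2 3 5)
  after f: (2 3 7 5 8 4)
  after g': (1 7 4 5 8 2)(3 6)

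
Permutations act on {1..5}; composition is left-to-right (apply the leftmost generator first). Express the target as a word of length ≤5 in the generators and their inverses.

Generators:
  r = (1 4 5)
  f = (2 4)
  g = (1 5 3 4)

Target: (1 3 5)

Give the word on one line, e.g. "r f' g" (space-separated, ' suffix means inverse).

  after g: (1 5 3 4)
  after g: (1 3)(4 5)
  after r: (1 3 4)
  after r: (1 3 5)

g g r r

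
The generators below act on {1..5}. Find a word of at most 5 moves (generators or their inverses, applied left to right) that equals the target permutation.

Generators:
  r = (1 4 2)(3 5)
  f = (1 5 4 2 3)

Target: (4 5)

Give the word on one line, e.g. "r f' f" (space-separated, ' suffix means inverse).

  after f': (1 3 2 4 5)
  after f': (1 2 5 3 4)
  after f': (1 4 3 5 2)
  after r': (4 5)

f' f' f' r'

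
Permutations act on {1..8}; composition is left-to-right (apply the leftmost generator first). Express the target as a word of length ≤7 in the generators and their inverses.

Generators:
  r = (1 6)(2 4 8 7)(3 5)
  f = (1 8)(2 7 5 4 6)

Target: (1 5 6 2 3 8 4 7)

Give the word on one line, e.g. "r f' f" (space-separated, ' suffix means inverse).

r f' r' f f

  after r: (1 6)(2 4 8 7)(3 5)
  after f': (1 4)(2 5 3 7 6 8)
  after r': (1 2 3 8 7)(4 6)
  after f: (1 7 8 5 4 2 3)
  after f: (1 5 6 2 3 8 4 7)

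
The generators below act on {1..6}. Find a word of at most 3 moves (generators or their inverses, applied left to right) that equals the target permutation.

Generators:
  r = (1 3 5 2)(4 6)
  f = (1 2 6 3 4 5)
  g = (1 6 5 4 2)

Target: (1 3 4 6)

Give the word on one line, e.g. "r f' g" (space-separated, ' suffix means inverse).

  after g: (1 6 5 4 2)
  after f: (1 3 4 6)

g f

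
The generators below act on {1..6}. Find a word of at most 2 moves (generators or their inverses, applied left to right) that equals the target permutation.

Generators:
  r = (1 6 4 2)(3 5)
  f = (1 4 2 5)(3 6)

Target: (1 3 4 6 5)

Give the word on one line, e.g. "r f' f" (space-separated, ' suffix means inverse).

f' r

  after f': (1 5 2 4)(3 6)
  after r: (1 3 4 6 5)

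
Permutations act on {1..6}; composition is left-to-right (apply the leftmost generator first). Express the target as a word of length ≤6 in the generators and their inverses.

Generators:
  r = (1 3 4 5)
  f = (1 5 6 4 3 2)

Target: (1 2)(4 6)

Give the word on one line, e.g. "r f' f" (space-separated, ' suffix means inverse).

  after f': (1 2 3 4 6 5)
  after r: (1 2 4 6)(3 5)
  after r: (1 2 5 4 6 3)
  after r: (1 2)(4 6)

f' r r r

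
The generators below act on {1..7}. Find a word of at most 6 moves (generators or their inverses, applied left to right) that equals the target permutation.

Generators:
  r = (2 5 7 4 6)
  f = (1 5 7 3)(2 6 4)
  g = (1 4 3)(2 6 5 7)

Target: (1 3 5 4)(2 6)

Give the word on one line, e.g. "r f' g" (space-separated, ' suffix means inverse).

  after g: (1 4 3)(2 6 5 7)
  after g: (1 3 4)(2 5)(6 7)
  after r: (1 3 6 4)(2 7)
  after r: (1 3 2 4)(5 7)
  after r: (1 3 5 4)(2 6)

g g r r r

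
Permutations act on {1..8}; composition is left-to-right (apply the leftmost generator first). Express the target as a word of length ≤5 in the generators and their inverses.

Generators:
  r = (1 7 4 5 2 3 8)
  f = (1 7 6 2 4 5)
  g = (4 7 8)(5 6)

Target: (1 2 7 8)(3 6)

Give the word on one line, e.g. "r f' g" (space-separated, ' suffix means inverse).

f' g' g' r' f'

  after f': (1 5 4 2 6 7)
  after g': (1 6 4 2 5 8 7)
  after g': (1 5 7)(2 6 8 4)
  after r': (1 4 5)(2 6 3)(7 8)
  after f': (1 2 7 8)(3 6)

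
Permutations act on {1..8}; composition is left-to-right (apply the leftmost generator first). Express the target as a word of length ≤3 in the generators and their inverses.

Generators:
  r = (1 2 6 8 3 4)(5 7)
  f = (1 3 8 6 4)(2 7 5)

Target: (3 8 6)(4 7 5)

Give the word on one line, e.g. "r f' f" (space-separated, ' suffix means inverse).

f r f

  after f: (1 3 8 6 4)(2 7 5)
  after r: (1 4 2 5 6)
  after f: (3 8 6)(4 7 5)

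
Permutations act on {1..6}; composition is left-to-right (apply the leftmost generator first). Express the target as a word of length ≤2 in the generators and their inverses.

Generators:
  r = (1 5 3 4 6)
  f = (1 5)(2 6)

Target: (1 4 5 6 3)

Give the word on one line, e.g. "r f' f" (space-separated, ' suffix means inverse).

r' r'

  after r': (1 6 4 3 5)
  after r': (1 4 5 6 3)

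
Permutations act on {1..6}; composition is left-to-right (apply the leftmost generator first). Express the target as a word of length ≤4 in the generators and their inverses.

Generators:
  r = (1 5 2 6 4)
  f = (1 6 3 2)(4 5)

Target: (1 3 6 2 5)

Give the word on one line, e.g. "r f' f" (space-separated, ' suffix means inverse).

  after r: (1 5 2 6 4)
  after r: (1 2 4 5 6)
  after f': (1 3 6 2 5)

r r f'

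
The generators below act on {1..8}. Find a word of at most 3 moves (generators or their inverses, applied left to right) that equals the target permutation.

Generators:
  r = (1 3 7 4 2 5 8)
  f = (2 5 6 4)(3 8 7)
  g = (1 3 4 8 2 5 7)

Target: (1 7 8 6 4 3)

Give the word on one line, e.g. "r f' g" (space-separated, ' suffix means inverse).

r' f

  after r': (1 8 5 2 4 7 3)
  after f: (1 7 8 6 4 3)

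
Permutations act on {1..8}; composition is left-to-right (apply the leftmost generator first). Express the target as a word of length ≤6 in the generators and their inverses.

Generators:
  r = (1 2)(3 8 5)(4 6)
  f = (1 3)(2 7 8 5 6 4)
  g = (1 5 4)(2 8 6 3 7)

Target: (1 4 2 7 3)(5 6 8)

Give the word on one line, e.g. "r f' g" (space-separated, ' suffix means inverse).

f g f g f

  after f: (1 3)(2 7 8 5 6 4)
  after g: (1 7 6)(3 5)(4 8)
  after f: (1 8 2 7 4 5)(3 6)
  after g: (1 6 7)
  after f: (1 4 2 7 3)(5 6 8)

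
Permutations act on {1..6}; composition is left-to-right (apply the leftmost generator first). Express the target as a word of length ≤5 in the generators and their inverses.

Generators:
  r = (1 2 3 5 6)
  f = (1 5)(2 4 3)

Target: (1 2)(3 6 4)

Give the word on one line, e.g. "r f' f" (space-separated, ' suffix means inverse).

  after f: (1 5)(2 4 3)
  after r': (1 3)(2 4)(5 6)
  after f: (1 2 3 5 6)
  after r: (1 3 6 2 5)
  after f: (1 2)(3 6 4)

f r' f r f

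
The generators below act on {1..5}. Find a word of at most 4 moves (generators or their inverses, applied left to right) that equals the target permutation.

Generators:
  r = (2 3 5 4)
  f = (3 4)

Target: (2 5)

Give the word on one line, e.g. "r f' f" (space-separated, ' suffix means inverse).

  after r': (2 4 5 3)
  after f: (2 3)(4 5)
  after r: (2 5)

r' f r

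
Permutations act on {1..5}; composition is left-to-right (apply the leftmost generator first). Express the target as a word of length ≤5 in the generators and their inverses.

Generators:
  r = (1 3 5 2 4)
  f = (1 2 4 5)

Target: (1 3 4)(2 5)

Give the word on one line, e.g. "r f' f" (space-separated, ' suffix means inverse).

f' f' f' r' r'

  after f': (1 5 4 2)
  after f': (1 4)(2 5)
  after f': (1 2 4 5)
  after r': (1 5 4 3)
  after r': (1 3 4)(2 5)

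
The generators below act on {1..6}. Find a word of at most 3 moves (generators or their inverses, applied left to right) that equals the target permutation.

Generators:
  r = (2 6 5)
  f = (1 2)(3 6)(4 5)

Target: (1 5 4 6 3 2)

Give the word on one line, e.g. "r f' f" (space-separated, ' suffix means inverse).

  after f': (1 2)(3 6)(4 5)
  after r': (1 5 4 6 3 2)

f' r'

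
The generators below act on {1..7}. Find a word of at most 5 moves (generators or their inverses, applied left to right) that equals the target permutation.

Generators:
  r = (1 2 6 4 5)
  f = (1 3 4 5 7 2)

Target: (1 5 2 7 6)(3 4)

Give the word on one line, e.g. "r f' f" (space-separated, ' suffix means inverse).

f' r' r'

  after f': (1 2 7 5 4 3)
  after r': (2 7 4 3 5 6)
  after r': (1 5 2 7 6)(3 4)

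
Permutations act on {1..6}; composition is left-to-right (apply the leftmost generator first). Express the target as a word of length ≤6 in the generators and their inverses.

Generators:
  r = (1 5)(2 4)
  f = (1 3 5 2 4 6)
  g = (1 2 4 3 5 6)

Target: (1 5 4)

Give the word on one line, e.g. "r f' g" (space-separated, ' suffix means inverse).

g' f' g g

  after g': (1 6 5 3 4 2)
  after f': (1 4 5)(2 6 3)
  after g: (1 3 4 6 5 2)
  after g: (1 5 4)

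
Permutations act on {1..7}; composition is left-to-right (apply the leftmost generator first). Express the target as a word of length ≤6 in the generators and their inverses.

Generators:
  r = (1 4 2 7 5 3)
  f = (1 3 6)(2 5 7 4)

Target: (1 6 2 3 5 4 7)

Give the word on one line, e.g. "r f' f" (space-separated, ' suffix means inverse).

  after f: (1 3 6)(2 5 7 4)
  after r: (2 3 6 4 7)
  after f': (1 6 7 4 5 2)
  after r': (1 6 2 3 5 4 7)

f r f' r'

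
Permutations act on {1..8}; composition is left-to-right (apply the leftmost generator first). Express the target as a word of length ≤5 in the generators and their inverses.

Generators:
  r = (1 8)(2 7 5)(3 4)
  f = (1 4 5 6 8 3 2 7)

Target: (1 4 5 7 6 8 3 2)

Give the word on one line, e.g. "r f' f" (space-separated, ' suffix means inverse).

  after r': (1 8)(2 5 7)(3 4)
  after r': (2 7 5)
  after f: (1 4 5 7 6 8 3 2)

r' r' f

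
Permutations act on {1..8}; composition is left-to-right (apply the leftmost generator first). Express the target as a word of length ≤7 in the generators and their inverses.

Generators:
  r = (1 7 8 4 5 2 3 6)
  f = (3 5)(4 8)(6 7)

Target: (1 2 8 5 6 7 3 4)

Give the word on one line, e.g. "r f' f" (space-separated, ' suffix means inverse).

f r f' r' r'

  after f: (3 5)(4 8)(6 7)
  after r: (1 7)(2 3)(5 6 8)
  after f': (1 6 4 8 3 2 5 7)
  after r': (1 3 5)(2 4 7 6 8)
  after r': (1 2 8 5 6 7 3 4)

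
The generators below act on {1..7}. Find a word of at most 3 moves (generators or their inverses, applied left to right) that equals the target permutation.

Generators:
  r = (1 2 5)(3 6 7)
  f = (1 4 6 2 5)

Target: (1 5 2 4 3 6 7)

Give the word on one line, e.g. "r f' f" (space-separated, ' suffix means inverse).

  after r': (1 5 2)(3 7 6)
  after f: (2 4 6 3 7)
  after r': (1 5 2 4 3 6 7)

r' f r'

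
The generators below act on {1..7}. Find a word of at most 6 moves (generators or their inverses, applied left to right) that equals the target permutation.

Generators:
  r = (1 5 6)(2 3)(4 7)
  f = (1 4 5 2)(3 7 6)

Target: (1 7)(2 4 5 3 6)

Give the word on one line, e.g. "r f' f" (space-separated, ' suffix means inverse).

r r r f r'

  after r: (1 5 6)(2 3)(4 7)
  after r: (1 6 5)
  after r: (2 3)(4 7)
  after f: (1 4 6 3)(2 7 5)
  after r': (1 7)(2 4 5 3 6)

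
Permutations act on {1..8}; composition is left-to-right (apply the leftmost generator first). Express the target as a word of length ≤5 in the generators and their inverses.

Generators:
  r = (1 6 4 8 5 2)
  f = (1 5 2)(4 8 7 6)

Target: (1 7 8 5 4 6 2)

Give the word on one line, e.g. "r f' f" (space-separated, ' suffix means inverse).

  after r': (1 2 5 8 4 6)
  after f': (1 5 4 7 8 6 2)
  after r': (1 8)(4 7)(5 6)
  after f: (1 7 8 5 4 6 2)

r' f' r' f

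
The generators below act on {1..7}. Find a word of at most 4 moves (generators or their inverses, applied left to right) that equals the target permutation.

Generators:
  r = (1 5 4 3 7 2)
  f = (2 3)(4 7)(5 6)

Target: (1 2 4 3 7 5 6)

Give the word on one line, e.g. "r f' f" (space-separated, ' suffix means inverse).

f r'

  after f: (2 3)(4 7)(5 6)
  after r': (1 2 4 3 7 5 6)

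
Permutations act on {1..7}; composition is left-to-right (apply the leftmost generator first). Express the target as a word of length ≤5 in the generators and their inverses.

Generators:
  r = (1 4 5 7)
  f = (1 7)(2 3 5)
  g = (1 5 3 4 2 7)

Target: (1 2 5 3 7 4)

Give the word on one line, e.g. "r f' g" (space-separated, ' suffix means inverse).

r' g' r

  after r': (1 7 5 4)
  after g': (1 2 4 7)(3 5)
  after r: (1 2 5 3 7 4)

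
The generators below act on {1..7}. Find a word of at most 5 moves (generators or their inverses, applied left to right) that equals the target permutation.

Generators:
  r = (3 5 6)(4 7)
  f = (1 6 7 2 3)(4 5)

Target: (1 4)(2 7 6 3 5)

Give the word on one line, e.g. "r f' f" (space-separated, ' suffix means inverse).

f r' f r r

  after f: (1 6 7 2 3)(4 5)
  after r': (1 5 7 2 6 4 3)
  after f: (1 4)(2 7 3 6 5)
  after r: (1 7 5 2 4)
  after r: (1 4)(2 7 6 3 5)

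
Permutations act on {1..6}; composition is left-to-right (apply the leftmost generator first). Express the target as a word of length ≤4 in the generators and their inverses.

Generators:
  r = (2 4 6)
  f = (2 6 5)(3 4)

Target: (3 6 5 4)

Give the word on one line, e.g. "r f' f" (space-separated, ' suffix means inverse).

f r' r'

  after f: (2 6 5)(3 4)
  after r': (2 4 3)(5 6)
  after r': (3 6 5 4)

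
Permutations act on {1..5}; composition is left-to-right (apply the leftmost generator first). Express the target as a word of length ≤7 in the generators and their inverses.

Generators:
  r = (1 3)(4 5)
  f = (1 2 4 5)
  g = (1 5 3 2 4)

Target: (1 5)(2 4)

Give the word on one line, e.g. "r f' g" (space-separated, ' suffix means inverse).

  after f: (1 2 4 5)
  after f: (1 4)(2 5)
  after g: (2 3)(4 5)
  after r': (1 3 2)
  after g': (1 5)(2 4)

f f g r' g'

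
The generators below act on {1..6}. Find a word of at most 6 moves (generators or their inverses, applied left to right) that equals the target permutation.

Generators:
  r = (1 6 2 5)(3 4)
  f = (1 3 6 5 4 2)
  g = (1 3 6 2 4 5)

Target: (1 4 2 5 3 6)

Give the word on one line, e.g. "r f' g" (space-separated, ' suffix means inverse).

g r' f' g'

  after g: (1 3 6 2 4 5)
  after r': (1 4 2 3)
  after f': (1 5 6 3 2)
  after g': (1 4 2 5 3 6)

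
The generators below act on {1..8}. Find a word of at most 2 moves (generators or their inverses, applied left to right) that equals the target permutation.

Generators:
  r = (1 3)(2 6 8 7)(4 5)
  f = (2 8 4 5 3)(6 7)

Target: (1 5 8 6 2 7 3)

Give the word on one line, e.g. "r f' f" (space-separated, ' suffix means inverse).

r f'

  after r: (1 3)(2 6 8 7)(4 5)
  after f': (1 5 8 6 2 7 3)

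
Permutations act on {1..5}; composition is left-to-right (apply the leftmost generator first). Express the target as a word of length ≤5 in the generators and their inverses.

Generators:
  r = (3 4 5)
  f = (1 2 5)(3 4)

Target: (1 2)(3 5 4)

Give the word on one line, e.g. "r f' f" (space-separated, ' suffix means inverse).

f r f' r f

  after f: (1 2 5)(3 4)
  after r: (1 2 3 5)
  after f': (2 4 3)
  after r: (2 5 3)
  after f: (1 2)(3 5 4)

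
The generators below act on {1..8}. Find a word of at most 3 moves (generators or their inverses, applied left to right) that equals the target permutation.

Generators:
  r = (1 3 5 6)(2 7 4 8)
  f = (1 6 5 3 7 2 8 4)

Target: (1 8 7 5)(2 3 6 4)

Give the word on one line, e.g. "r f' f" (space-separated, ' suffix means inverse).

  after f': (1 4 8 2 7 3 5 6)
  after f': (1 8 7 5)(2 3 6 4)

f' f'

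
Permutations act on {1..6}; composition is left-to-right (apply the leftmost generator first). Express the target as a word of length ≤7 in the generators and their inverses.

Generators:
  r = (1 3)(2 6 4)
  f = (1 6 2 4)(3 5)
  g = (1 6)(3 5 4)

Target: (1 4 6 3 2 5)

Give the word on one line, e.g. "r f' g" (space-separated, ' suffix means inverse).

  after g': (1 6)(3 4 5)
  after r': (1 2 4 5)(3 6)
  after f: (1 4 3 2)(5 6)
  after r: (1 2 3 6 5 4)
  after f: (1 4 6 3 2 5)

g' r' f r f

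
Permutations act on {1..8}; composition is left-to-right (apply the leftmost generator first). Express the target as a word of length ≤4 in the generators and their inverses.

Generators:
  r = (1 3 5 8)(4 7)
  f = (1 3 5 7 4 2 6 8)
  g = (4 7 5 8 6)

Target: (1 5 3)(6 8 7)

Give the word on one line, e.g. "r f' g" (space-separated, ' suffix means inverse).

r' g'

  after r': (1 8 5 3)(4 7)
  after g': (1 5 3)(6 8 7)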